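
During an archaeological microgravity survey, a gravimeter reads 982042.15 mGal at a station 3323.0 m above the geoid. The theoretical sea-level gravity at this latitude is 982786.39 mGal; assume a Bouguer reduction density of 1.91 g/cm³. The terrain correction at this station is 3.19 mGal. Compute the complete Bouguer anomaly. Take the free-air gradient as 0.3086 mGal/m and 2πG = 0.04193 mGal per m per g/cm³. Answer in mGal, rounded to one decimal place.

Free-air correction = 0.3086 × 3323.0 = 1025.48 mGal
Free-air anomaly = 982042.15 − 982786.39 + (1025.48) = 281.24 mGal
Bouguer slab correction = 0.04193 × 1.91 × 3323.0 = 266.13 mGal
Simple Bouguer anomaly = 281.24 − (266.13) = 15.11 mGal
Complete Bouguer anomaly = 15.11 + 3.19 = 18.30 mGal

18.3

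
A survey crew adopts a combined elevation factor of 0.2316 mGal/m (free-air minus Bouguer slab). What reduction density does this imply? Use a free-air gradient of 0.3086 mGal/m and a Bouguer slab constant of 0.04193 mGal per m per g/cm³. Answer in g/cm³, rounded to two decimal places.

1.84

0.2316 = 0.3086 − 0.04193 × ρ
ρ = (0.3086 − 0.2316) / 0.04193 = 1.84 g/cm³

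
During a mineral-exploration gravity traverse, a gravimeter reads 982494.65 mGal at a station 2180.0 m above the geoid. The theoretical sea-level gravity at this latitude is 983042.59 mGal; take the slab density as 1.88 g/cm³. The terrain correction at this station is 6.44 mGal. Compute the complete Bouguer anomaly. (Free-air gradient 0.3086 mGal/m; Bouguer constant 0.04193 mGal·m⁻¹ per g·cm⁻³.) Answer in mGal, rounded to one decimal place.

-40.6

Free-air correction = 0.3086 × 2180.0 = 672.75 mGal
Free-air anomaly = 982494.65 − 983042.59 + (672.75) = 124.81 mGal
Bouguer slab correction = 0.04193 × 1.88 × 2180.0 = 171.85 mGal
Simple Bouguer anomaly = 124.81 − (171.85) = -47.04 mGal
Complete Bouguer anomaly = -47.04 + 6.44 = -40.60 mGal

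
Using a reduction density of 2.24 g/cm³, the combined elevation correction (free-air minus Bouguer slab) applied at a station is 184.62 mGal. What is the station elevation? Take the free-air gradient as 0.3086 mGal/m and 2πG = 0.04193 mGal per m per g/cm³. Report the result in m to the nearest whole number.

860

Combined gradient = 0.3086 − 0.04193 × 2.24 = 0.2146768 mGal/m
h = 184.62 / 0.2146768 = 859.99 m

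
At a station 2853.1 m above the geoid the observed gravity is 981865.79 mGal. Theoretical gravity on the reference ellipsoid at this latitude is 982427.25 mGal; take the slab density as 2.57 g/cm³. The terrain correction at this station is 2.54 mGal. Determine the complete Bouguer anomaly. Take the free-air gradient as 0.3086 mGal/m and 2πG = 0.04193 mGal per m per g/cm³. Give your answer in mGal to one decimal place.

14.1

Free-air correction = 0.3086 × 2853.1 = 880.47 mGal
Free-air anomaly = 981865.79 − 982427.25 + (880.47) = 319.01 mGal
Bouguer slab correction = 0.04193 × 2.57 × 2853.1 = 307.45 mGal
Simple Bouguer anomaly = 319.01 − (307.45) = 11.56 mGal
Complete Bouguer anomaly = 11.56 + 2.54 = 14.10 mGal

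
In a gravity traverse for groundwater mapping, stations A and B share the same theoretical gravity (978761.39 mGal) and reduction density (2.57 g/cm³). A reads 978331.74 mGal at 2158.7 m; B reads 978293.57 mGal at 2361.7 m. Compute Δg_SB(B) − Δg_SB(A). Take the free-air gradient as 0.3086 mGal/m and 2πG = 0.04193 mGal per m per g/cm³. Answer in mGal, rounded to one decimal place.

Δg_SB(A) = 978331.74 − 978761.39 + 0.3086×2158.7 − 0.04193×2.57×2158.7 = 3.90 mGal
Δg_SB(B) = 978293.57 − 978761.39 + 0.3086×2361.7 − 0.04193×2.57×2361.7 = 6.50 mGal
Difference = 6.50 − (3.90) = 2.60 mGal

2.6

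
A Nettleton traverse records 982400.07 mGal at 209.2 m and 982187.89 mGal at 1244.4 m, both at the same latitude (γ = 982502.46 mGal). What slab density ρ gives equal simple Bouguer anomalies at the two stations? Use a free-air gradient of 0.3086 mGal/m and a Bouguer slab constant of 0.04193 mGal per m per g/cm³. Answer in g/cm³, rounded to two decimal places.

2.47

Δg_obs = 982187.89 − 982400.07 = -212.18 mGal over Δh = 1244.4 − 209.2 = 1035.2 m
Equal Bouguer anomalies ⇒ Δg_obs + (0.3086 − 0.04193ρ)·Δh = 0
0.3086 − 0.04193ρ = −Δg_obs/Δh = 0.20497
ρ = (0.3086 − 0.20497) / 0.04193 = 2.47 g/cm³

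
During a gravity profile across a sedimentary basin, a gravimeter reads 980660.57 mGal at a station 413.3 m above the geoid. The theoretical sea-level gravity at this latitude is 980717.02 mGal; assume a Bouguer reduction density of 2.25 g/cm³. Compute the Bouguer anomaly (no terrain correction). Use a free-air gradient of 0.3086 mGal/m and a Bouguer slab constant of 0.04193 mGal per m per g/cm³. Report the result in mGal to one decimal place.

Free-air correction = 0.3086 × 413.3 = 127.54 mGal
Free-air anomaly = 980660.57 − 980717.02 + (127.54) = 71.09 mGal
Bouguer slab correction = 0.04193 × 2.25 × 413.3 = 38.99 mGal
Simple Bouguer anomaly = 71.09 − (38.99) = 32.10 mGal

32.1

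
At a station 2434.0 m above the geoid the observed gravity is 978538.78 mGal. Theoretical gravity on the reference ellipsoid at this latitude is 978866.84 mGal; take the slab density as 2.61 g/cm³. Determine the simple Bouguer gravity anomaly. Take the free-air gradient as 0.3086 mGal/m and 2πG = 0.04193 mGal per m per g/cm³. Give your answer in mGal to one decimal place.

Free-air correction = 0.3086 × 2434.0 = 751.13 mGal
Free-air anomaly = 978538.78 − 978866.84 + (751.13) = 423.07 mGal
Bouguer slab correction = 0.04193 × 2.61 × 2434.0 = 266.37 mGal
Simple Bouguer anomaly = 423.07 − (266.37) = 156.70 mGal

156.7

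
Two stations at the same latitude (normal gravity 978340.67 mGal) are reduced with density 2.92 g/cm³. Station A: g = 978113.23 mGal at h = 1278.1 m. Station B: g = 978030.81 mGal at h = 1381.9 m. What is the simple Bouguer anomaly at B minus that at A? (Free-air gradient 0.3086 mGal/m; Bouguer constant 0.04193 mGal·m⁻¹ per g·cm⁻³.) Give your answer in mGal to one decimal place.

-63.1

Δg_SB(A) = 978113.23 − 978340.67 + 0.3086×1278.1 − 0.04193×2.92×1278.1 = 10.50 mGal
Δg_SB(B) = 978030.81 − 978340.67 + 0.3086×1381.9 − 0.04193×2.92×1381.9 = -52.60 mGal
Difference = -52.60 − (10.50) = -63.10 mGal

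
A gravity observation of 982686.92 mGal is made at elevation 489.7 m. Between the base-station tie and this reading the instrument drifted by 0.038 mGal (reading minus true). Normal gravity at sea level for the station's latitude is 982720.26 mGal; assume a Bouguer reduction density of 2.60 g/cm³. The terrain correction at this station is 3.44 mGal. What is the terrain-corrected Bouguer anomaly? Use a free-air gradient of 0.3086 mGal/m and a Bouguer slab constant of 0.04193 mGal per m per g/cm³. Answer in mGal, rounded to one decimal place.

67.8

Drift-corrected reading = 982686.92 − (0.038) = 982686.882 mGal
Free-air correction = 0.3086 × 489.7 = 151.12 mGal
Free-air anomaly = 982686.882 − 982720.26 + (151.12) = 117.742 mGal
Bouguer slab correction = 0.04193 × 2.60 × 489.7 = 53.39 mGal
Simple Bouguer anomaly = 117.742 − (53.39) = 64.352 mGal
Complete Bouguer anomaly = 64.352 + 3.44 = 67.792 mGal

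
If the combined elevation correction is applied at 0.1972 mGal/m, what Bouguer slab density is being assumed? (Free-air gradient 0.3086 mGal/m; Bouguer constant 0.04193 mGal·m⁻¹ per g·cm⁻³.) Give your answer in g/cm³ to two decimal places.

2.66

0.1972 = 0.3086 − 0.04193 × ρ
ρ = (0.3086 − 0.1972) / 0.04193 = 2.66 g/cm³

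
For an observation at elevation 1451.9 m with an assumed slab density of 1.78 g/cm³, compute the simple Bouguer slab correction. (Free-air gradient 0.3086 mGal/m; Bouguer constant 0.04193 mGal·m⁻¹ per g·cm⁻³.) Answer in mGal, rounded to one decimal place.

Bouguer slab correction = 0.04193 × 1.78 × 1451.9 = 108.4 mGal

108.4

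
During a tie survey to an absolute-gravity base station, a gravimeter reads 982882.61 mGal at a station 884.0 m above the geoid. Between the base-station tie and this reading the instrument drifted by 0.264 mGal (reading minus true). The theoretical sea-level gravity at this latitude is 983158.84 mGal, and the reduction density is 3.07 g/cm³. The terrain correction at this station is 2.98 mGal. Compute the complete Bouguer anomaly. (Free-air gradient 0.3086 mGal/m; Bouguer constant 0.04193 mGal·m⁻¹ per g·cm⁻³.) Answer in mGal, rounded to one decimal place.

Drift-corrected reading = 982882.61 − (0.264) = 982882.346 mGal
Free-air correction = 0.3086 × 884.0 = 272.80 mGal
Free-air anomaly = 982882.346 − 983158.84 + (272.80) = -3.694 mGal
Bouguer slab correction = 0.04193 × 3.07 × 884.0 = 113.79 mGal
Simple Bouguer anomaly = -3.694 − (113.79) = -117.484 mGal
Complete Bouguer anomaly = -117.484 + 2.98 = -114.504 mGal

-114.5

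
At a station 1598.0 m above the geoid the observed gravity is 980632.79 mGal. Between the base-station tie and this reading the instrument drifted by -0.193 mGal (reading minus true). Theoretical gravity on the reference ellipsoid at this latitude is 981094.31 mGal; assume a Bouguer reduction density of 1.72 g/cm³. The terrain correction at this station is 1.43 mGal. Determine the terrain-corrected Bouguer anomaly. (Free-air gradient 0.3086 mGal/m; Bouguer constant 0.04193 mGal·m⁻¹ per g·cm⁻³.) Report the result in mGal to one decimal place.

-82.0

Drift-corrected reading = 980632.79 − (-0.193) = 980632.983 mGal
Free-air correction = 0.3086 × 1598.0 = 493.14 mGal
Free-air anomaly = 980632.983 − 981094.31 + (493.14) = 31.813 mGal
Bouguer slab correction = 0.04193 × 1.72 × 1598.0 = 115.25 mGal
Simple Bouguer anomaly = 31.813 − (115.25) = -83.437 mGal
Complete Bouguer anomaly = -83.437 + 1.43 = -82.007 mGal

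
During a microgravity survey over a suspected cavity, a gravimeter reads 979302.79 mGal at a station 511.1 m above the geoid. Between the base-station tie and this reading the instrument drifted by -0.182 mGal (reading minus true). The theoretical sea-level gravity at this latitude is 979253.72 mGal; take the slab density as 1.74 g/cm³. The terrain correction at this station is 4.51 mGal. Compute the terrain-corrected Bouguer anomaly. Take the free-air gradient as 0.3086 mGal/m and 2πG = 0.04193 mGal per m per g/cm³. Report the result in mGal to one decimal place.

174.2

Drift-corrected reading = 979302.79 − (-0.182) = 979302.972 mGal
Free-air correction = 0.3086 × 511.1 = 157.73 mGal
Free-air anomaly = 979302.972 − 979253.72 + (157.73) = 206.982 mGal
Bouguer slab correction = 0.04193 × 1.74 × 511.1 = 37.29 mGal
Simple Bouguer anomaly = 206.982 − (37.29) = 169.692 mGal
Complete Bouguer anomaly = 169.692 + 4.51 = 174.202 mGal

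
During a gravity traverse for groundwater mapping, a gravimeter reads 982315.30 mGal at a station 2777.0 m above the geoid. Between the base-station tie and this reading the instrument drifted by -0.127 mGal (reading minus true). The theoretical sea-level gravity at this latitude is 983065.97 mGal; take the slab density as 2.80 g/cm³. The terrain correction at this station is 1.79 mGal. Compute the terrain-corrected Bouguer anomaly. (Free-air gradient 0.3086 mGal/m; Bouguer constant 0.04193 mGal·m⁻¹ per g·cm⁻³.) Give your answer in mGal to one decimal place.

-217.8

Drift-corrected reading = 982315.30 − (-0.127) = 982315.427 mGal
Free-air correction = 0.3086 × 2777.0 = 856.98 mGal
Free-air anomaly = 982315.427 − 983065.97 + (856.98) = 106.437 mGal
Bouguer slab correction = 0.04193 × 2.80 × 2777.0 = 326.03 mGal
Simple Bouguer anomaly = 106.437 − (326.03) = -219.593 mGal
Complete Bouguer anomaly = -219.593 + 1.79 = -217.803 mGal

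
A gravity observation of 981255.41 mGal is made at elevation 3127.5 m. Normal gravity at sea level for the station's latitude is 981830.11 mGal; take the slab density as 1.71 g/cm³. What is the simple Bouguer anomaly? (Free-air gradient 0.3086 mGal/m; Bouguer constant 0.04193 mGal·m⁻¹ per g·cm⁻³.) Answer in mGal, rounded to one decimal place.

166.2

Free-air correction = 0.3086 × 3127.5 = 965.15 mGal
Free-air anomaly = 981255.41 − 981830.11 + (965.15) = 390.45 mGal
Bouguer slab correction = 0.04193 × 1.71 × 3127.5 = 224.24 mGal
Simple Bouguer anomaly = 390.45 − (224.24) = 166.21 mGal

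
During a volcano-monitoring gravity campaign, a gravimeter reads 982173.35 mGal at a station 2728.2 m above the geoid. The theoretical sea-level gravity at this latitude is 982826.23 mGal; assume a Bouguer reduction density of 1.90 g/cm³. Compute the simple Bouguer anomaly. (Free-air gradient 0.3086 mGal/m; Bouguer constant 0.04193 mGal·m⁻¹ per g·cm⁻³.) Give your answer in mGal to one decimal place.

Free-air correction = 0.3086 × 2728.2 = 841.92 mGal
Free-air anomaly = 982173.35 − 982826.23 + (841.92) = 189.04 mGal
Bouguer slab correction = 0.04193 × 1.90 × 2728.2 = 217.35 mGal
Simple Bouguer anomaly = 189.04 − (217.35) = -28.31 mGal

-28.3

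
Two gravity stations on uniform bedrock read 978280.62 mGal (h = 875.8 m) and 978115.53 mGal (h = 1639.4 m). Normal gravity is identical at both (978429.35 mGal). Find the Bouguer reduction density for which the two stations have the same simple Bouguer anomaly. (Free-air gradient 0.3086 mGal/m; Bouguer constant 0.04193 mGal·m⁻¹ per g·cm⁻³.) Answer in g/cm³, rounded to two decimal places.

2.20

Δg_obs = 978115.53 − 978280.62 = -165.09 mGal over Δh = 1639.4 − 875.8 = 763.6 m
Equal Bouguer anomalies ⇒ Δg_obs + (0.3086 − 0.04193ρ)·Δh = 0
0.3086 − 0.04193ρ = −Δg_obs/Δh = 0.21620
ρ = (0.3086 − 0.21620) / 0.04193 = 2.20 g/cm³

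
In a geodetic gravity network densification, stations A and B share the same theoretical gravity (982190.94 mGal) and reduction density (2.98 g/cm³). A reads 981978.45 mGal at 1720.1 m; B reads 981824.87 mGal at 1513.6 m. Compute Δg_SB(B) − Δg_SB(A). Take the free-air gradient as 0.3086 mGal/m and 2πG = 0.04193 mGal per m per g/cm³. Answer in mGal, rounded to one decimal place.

-191.5

Δg_SB(A) = 981978.45 − 982190.94 + 0.3086×1720.1 − 0.04193×2.98×1720.1 = 103.40 mGal
Δg_SB(B) = 981824.87 − 982190.94 + 0.3086×1513.6 − 0.04193×2.98×1513.6 = -88.10 mGal
Difference = -88.10 − (103.40) = -191.50 mGal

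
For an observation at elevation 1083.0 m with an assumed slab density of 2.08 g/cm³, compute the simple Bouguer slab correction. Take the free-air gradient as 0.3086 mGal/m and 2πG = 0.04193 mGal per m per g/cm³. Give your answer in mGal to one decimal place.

94.5

Bouguer slab correction = 0.04193 × 2.08 × 1083.0 = 94.5 mGal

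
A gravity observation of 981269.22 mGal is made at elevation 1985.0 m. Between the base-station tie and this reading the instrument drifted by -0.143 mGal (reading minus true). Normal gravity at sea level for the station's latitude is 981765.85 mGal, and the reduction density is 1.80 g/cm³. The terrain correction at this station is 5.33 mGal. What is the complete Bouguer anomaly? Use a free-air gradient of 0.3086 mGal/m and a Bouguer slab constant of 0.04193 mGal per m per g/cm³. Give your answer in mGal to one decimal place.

-28.4

Drift-corrected reading = 981269.22 − (-0.143) = 981269.363 mGal
Free-air correction = 0.3086 × 1985.0 = 612.57 mGal
Free-air anomaly = 981269.363 − 981765.85 + (612.57) = 116.083 mGal
Bouguer slab correction = 0.04193 × 1.80 × 1985.0 = 149.82 mGal
Simple Bouguer anomaly = 116.083 − (149.82) = -33.737 mGal
Complete Bouguer anomaly = -33.737 + 5.33 = -28.407 mGal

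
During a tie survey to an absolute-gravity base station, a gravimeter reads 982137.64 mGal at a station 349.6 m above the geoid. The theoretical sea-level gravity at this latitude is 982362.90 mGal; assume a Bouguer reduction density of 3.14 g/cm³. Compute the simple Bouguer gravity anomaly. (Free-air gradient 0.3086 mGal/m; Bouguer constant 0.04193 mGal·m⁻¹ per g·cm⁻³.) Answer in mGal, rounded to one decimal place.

-163.4

Free-air correction = 0.3086 × 349.6 = 107.89 mGal
Free-air anomaly = 982137.64 − 982362.90 + (107.89) = -117.37 mGal
Bouguer slab correction = 0.04193 × 3.14 × 349.6 = 46.03 mGal
Simple Bouguer anomaly = -117.37 − (46.03) = -163.40 mGal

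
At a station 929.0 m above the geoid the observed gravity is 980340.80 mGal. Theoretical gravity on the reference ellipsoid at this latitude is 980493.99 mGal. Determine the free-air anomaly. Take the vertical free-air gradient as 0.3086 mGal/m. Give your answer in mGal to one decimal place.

133.5

Free-air correction = 0.3086 × 929.0 = 286.69 mGal
Free-air anomaly = 980340.80 − 980493.99 + (286.69) = 133.50 mGal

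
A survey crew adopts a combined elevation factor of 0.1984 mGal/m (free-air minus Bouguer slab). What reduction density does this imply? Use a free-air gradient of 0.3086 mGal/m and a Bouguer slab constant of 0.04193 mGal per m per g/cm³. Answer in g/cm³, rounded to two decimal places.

2.63

0.1984 = 0.3086 − 0.04193 × ρ
ρ = (0.3086 − 0.1984) / 0.04193 = 2.63 g/cm³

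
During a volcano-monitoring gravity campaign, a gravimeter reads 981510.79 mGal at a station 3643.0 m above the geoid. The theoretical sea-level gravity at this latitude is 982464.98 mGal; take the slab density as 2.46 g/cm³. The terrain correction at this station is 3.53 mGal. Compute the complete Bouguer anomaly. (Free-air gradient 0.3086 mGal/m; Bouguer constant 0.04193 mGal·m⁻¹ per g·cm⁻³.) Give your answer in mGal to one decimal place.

-202.2

Free-air correction = 0.3086 × 3643.0 = 1124.23 mGal
Free-air anomaly = 981510.79 − 982464.98 + (1124.23) = 170.04 mGal
Bouguer slab correction = 0.04193 × 2.46 × 3643.0 = 375.77 mGal
Simple Bouguer anomaly = 170.04 − (375.77) = -205.73 mGal
Complete Bouguer anomaly = -205.73 + 3.53 = -202.20 mGal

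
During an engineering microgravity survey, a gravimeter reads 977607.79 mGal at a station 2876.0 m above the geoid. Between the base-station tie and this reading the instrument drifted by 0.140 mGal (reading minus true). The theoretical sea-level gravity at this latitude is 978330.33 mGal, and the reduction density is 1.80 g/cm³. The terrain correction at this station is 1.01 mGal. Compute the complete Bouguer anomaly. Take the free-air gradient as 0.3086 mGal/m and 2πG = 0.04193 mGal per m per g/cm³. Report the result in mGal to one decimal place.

-51.2

Drift-corrected reading = 977607.79 − (0.140) = 977607.650 mGal
Free-air correction = 0.3086 × 2876.0 = 887.53 mGal
Free-air anomaly = 977607.650 − 978330.33 + (887.53) = 164.850 mGal
Bouguer slab correction = 0.04193 × 1.80 × 2876.0 = 217.06 mGal
Simple Bouguer anomaly = 164.850 − (217.06) = -52.210 mGal
Complete Bouguer anomaly = -52.210 + 1.01 = -51.200 mGal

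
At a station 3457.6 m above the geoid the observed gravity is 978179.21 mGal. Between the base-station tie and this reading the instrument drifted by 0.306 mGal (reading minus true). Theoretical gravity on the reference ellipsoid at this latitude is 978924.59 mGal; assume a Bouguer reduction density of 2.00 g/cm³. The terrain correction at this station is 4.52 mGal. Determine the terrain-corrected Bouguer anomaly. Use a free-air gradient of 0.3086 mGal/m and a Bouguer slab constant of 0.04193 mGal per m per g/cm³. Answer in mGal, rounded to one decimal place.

Drift-corrected reading = 978179.21 − (0.306) = 978178.904 mGal
Free-air correction = 0.3086 × 3457.6 = 1067.02 mGal
Free-air anomaly = 978178.904 − 978924.59 + (1067.02) = 321.334 mGal
Bouguer slab correction = 0.04193 × 2.00 × 3457.6 = 289.95 mGal
Simple Bouguer anomaly = 321.334 − (289.95) = 31.384 mGal
Complete Bouguer anomaly = 31.384 + 4.52 = 35.904 mGal

35.9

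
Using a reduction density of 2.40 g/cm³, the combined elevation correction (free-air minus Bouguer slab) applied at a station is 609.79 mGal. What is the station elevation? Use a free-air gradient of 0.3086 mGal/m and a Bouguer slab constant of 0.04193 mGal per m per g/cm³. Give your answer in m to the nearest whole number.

2932

Combined gradient = 0.3086 − 0.04193 × 2.40 = 0.2079680 mGal/m
h = 609.79 / 0.2079680 = 2932.13 m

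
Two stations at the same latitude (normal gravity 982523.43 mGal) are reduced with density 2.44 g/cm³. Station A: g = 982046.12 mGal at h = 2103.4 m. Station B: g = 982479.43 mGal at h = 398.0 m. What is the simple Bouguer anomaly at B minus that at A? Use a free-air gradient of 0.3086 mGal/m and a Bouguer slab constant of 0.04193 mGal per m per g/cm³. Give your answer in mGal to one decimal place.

81.5

Δg_SB(A) = 982046.12 − 982523.43 + 0.3086×2103.4 − 0.04193×2.44×2103.4 = -43.40 mGal
Δg_SB(B) = 982479.43 − 982523.43 + 0.3086×398.0 − 0.04193×2.44×398.0 = 38.10 mGal
Difference = 38.10 − (-43.40) = 81.50 mGal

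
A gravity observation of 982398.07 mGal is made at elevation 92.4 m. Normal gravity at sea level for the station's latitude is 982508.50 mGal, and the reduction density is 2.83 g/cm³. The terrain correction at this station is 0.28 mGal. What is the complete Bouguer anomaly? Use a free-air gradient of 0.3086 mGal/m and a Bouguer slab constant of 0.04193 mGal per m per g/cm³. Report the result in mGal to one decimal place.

Free-air correction = 0.3086 × 92.4 = 28.51 mGal
Free-air anomaly = 982398.07 − 982508.50 + (28.51) = -81.92 mGal
Bouguer slab correction = 0.04193 × 2.83 × 92.4 = 10.96 mGal
Simple Bouguer anomaly = -81.92 − (10.96) = -92.88 mGal
Complete Bouguer anomaly = -92.88 + 0.28 = -92.60 mGal

-92.6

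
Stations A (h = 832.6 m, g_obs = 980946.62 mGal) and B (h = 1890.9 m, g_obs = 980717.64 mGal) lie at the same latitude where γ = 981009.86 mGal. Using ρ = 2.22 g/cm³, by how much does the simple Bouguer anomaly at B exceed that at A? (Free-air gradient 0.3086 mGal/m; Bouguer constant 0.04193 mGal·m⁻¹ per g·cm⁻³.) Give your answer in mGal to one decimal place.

-0.9

Δg_SB(A) = 980946.62 − 981009.86 + 0.3086×832.6 − 0.04193×2.22×832.6 = 116.20 mGal
Δg_SB(B) = 980717.64 − 981009.86 + 0.3086×1890.9 − 0.04193×2.22×1890.9 = 115.30 mGal
Difference = 115.30 − (116.20) = -0.90 mGal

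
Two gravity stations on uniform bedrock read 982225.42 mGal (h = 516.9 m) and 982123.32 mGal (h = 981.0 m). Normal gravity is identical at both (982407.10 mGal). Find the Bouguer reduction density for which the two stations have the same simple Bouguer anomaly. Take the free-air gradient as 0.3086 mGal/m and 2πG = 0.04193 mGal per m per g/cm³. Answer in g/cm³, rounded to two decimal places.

2.11

Δg_obs = 982123.32 − 982225.42 = -102.10 mGal over Δh = 981.0 − 516.9 = 464.1 m
Equal Bouguer anomalies ⇒ Δg_obs + (0.3086 − 0.04193ρ)·Δh = 0
0.3086 − 0.04193ρ = −Δg_obs/Δh = 0.22000
ρ = (0.3086 − 0.22000) / 0.04193 = 2.11 g/cm³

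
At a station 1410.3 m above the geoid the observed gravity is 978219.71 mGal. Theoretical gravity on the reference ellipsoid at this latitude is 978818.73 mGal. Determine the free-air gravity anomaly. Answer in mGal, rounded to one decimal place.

-163.8

Free-air correction = 0.3086 × 1410.3 = 435.22 mGal
Free-air anomaly = 978219.71 − 978818.73 + (435.22) = -163.80 mGal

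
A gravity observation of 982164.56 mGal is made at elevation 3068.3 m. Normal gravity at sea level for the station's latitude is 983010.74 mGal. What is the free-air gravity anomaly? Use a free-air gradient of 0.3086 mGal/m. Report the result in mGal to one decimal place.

Free-air correction = 0.3086 × 3068.3 = 946.88 mGal
Free-air anomaly = 982164.56 − 983010.74 + (946.88) = 100.70 mGal

100.7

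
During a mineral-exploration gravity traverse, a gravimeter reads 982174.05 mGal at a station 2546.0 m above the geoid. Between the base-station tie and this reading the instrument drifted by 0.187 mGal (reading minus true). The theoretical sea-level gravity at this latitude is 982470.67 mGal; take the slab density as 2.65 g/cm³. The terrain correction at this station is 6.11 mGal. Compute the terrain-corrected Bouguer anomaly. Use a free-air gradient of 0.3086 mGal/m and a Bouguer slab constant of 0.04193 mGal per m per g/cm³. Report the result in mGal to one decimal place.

212.1

Drift-corrected reading = 982174.05 − (0.187) = 982173.863 mGal
Free-air correction = 0.3086 × 2546.0 = 785.70 mGal
Free-air anomaly = 982173.863 − 982470.67 + (785.70) = 488.893 mGal
Bouguer slab correction = 0.04193 × 2.65 × 2546.0 = 282.90 mGal
Simple Bouguer anomaly = 488.893 − (282.90) = 205.993 mGal
Complete Bouguer anomaly = 205.993 + 6.11 = 212.103 mGal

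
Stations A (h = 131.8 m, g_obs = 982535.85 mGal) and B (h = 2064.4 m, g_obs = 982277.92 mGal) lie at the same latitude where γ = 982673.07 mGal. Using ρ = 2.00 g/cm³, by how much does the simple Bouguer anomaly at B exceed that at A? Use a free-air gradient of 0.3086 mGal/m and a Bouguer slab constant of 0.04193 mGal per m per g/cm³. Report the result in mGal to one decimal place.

Δg_SB(A) = 982535.85 − 982673.07 + 0.3086×131.8 − 0.04193×2.00×131.8 = -107.60 mGal
Δg_SB(B) = 982277.92 − 982673.07 + 0.3086×2064.4 − 0.04193×2.00×2064.4 = 68.80 mGal
Difference = 68.80 − (-107.60) = 176.40 mGal

176.4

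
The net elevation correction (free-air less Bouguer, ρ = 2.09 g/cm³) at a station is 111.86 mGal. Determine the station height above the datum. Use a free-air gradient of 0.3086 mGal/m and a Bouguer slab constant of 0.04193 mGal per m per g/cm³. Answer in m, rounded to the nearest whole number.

Combined gradient = 0.3086 − 0.04193 × 2.09 = 0.2209663 mGal/m
h = 111.86 / 0.2209663 = 506.23 m

506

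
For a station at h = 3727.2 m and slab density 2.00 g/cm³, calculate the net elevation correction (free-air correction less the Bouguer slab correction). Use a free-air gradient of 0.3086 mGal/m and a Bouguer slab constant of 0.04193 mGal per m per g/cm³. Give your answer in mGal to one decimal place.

Combined gradient = 0.3086 − 0.04193 × 2.00 = 0.2247400 mGal/m
Combined elevation correction = 0.2247400 × 3727.2 = 837.7 mGal

837.7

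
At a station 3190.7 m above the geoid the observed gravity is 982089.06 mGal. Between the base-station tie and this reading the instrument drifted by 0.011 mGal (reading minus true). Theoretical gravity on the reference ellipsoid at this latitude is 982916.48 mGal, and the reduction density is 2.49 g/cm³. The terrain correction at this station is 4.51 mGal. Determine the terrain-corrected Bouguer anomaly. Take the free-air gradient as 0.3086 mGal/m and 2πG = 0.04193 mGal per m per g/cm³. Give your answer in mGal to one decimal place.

-171.4

Drift-corrected reading = 982089.06 − (0.011) = 982089.049 mGal
Free-air correction = 0.3086 × 3190.7 = 984.65 mGal
Free-air anomaly = 982089.049 − 982916.48 + (984.65) = 157.219 mGal
Bouguer slab correction = 0.04193 × 2.49 × 3190.7 = 333.13 mGal
Simple Bouguer anomaly = 157.219 − (333.13) = -175.911 mGal
Complete Bouguer anomaly = -175.911 + 4.51 = -171.401 mGal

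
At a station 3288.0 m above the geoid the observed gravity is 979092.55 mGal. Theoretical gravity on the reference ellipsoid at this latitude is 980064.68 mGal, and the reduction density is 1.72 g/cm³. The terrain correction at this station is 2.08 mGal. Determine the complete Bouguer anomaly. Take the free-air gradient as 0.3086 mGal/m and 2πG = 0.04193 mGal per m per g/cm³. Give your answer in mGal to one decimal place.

-192.5

Free-air correction = 0.3086 × 3288.0 = 1014.68 mGal
Free-air anomaly = 979092.55 − 980064.68 + (1014.68) = 42.55 mGal
Bouguer slab correction = 0.04193 × 1.72 × 3288.0 = 237.13 mGal
Simple Bouguer anomaly = 42.55 − (237.13) = -194.58 mGal
Complete Bouguer anomaly = -194.58 + 2.08 = -192.50 mGal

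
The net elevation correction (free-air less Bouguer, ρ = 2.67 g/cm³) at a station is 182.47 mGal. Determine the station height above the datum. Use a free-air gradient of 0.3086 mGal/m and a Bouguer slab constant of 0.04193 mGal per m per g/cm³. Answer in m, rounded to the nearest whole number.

928

Combined gradient = 0.3086 − 0.04193 × 2.67 = 0.1966469 mGal/m
h = 182.47 / 0.1966469 = 927.91 m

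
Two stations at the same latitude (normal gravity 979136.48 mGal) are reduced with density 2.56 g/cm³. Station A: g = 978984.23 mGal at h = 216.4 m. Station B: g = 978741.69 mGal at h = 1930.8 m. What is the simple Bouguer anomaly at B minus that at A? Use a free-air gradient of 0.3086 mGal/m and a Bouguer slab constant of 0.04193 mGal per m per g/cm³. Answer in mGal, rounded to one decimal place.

102.5

Δg_SB(A) = 978984.23 − 979136.48 + 0.3086×216.4 − 0.04193×2.56×216.4 = -108.70 mGal
Δg_SB(B) = 978741.69 − 979136.48 + 0.3086×1930.8 − 0.04193×2.56×1930.8 = -6.20 mGal
Difference = -6.20 − (-108.70) = 102.50 mGal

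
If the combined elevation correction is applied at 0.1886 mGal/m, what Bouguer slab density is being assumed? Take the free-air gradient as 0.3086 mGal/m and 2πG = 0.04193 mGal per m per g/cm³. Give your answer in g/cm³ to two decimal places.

2.86

0.1886 = 0.3086 − 0.04193 × ρ
ρ = (0.3086 − 0.1886) / 0.04193 = 2.86 g/cm³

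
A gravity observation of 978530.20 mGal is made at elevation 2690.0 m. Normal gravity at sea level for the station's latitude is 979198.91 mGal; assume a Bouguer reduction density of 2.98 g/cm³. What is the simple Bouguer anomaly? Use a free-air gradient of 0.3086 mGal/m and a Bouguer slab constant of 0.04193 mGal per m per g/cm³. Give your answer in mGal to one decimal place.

Free-air correction = 0.3086 × 2690.0 = 830.13 mGal
Free-air anomaly = 978530.20 − 979198.91 + (830.13) = 161.42 mGal
Bouguer slab correction = 0.04193 × 2.98 × 2690.0 = 336.12 mGal
Simple Bouguer anomaly = 161.42 − (336.12) = -174.70 mGal

-174.7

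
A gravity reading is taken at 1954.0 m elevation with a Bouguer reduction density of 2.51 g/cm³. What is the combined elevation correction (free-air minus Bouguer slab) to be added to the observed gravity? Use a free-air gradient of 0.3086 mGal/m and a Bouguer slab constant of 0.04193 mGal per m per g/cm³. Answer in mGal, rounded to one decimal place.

397.4

Combined gradient = 0.3086 − 0.04193 × 2.51 = 0.2033557 mGal/m
Combined elevation correction = 0.2033557 × 1954.0 = 397.4 mGal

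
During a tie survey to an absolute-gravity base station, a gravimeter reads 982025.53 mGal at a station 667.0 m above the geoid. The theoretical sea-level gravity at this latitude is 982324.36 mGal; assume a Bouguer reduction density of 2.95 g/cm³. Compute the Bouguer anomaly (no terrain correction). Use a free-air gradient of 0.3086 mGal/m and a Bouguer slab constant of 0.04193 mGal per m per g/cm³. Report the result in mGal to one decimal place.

-175.5

Free-air correction = 0.3086 × 667.0 = 205.84 mGal
Free-air anomaly = 982025.53 − 982324.36 + (205.84) = -92.99 mGal
Bouguer slab correction = 0.04193 × 2.95 × 667.0 = 82.50 mGal
Simple Bouguer anomaly = -92.99 − (82.50) = -175.49 mGal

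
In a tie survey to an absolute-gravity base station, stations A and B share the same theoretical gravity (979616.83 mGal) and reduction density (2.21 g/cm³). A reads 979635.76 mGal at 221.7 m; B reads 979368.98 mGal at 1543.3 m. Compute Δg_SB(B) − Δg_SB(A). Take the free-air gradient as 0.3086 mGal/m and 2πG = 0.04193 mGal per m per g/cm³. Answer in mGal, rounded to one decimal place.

Δg_SB(A) = 979635.76 − 979616.83 + 0.3086×221.7 − 0.04193×2.21×221.7 = 66.80 mGal
Δg_SB(B) = 979368.98 − 979616.83 + 0.3086×1543.3 − 0.04193×2.21×1543.3 = 85.40 mGal
Difference = 85.40 − (66.80) = 18.60 mGal

18.6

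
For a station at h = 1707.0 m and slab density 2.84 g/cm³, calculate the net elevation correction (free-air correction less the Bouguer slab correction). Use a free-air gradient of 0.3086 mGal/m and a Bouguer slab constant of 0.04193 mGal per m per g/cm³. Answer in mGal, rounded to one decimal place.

Combined gradient = 0.3086 − 0.04193 × 2.84 = 0.1895188 mGal/m
Combined elevation correction = 0.1895188 × 1707.0 = 323.5 mGal

323.5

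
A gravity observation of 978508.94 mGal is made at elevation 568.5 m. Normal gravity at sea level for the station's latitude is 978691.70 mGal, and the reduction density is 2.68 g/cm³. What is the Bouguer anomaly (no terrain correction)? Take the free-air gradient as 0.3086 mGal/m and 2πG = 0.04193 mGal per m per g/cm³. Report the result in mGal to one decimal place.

-71.2

Free-air correction = 0.3086 × 568.5 = 175.44 mGal
Free-air anomaly = 978508.94 − 978691.70 + (175.44) = -7.32 mGal
Bouguer slab correction = 0.04193 × 2.68 × 568.5 = 63.88 mGal
Simple Bouguer anomaly = -7.32 − (63.88) = -71.20 mGal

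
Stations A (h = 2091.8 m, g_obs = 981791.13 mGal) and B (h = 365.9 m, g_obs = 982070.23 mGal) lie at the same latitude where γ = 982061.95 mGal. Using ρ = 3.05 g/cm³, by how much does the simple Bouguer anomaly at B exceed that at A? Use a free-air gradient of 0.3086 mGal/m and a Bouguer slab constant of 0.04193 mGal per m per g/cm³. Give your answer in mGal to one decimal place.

-32.8

Δg_SB(A) = 981791.13 − 982061.95 + 0.3086×2091.8 − 0.04193×3.05×2091.8 = 107.20 mGal
Δg_SB(B) = 982070.23 − 982061.95 + 0.3086×365.9 − 0.04193×3.05×365.9 = 74.40 mGal
Difference = 74.40 − (107.20) = -32.80 mGal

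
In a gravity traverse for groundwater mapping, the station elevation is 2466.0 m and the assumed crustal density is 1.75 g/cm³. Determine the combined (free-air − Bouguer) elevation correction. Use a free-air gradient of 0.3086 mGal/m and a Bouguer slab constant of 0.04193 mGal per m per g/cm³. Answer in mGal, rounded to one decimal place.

580.1

Combined gradient = 0.3086 − 0.04193 × 1.75 = 0.2352225 mGal/m
Combined elevation correction = 0.2352225 × 2466.0 = 580.1 mGal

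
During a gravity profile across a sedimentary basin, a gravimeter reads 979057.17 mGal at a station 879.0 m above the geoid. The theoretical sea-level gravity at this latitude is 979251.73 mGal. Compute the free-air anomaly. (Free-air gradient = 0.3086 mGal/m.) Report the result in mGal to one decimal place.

76.7

Free-air correction = 0.3086 × 879.0 = 271.26 mGal
Free-air anomaly = 979057.17 − 979251.73 + (271.26) = 76.70 mGal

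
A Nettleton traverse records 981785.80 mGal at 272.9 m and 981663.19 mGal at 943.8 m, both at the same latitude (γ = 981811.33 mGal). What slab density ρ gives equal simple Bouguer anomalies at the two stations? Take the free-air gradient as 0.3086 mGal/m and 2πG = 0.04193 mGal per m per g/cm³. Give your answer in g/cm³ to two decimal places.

Δg_obs = 981663.19 − 981785.80 = -122.61 mGal over Δh = 943.8 − 272.9 = 670.9 m
Equal Bouguer anomalies ⇒ Δg_obs + (0.3086 − 0.04193ρ)·Δh = 0
0.3086 − 0.04193ρ = −Δg_obs/Δh = 0.18275
ρ = (0.3086 − 0.18275) / 0.04193 = 3.00 g/cm³

3.00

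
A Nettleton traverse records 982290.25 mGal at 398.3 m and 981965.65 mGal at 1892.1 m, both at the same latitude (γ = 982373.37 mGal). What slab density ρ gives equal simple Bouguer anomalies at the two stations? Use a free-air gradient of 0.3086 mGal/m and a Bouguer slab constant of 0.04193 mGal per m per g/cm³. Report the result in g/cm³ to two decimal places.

2.18

Δg_obs = 981965.65 − 982290.25 = -324.60 mGal over Δh = 1892.1 − 398.3 = 1493.8 m
Equal Bouguer anomalies ⇒ Δg_obs + (0.3086 − 0.04193ρ)·Δh = 0
0.3086 − 0.04193ρ = −Δg_obs/Δh = 0.21730
ρ = (0.3086 − 0.21730) / 0.04193 = 2.18 g/cm³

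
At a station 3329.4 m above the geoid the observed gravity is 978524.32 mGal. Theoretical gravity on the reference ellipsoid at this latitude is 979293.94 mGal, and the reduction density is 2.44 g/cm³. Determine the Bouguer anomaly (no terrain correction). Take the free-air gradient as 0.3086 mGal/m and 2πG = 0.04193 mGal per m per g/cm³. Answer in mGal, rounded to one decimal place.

-82.8

Free-air correction = 0.3086 × 3329.4 = 1027.45 mGal
Free-air anomaly = 978524.32 − 979293.94 + (1027.45) = 257.83 mGal
Bouguer slab correction = 0.04193 × 2.44 × 3329.4 = 340.63 mGal
Simple Bouguer anomaly = 257.83 − (340.63) = -82.80 mGal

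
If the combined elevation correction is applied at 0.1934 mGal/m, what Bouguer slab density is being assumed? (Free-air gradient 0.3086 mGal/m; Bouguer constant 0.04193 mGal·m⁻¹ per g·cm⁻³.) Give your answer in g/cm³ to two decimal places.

0.1934 = 0.3086 − 0.04193 × ρ
ρ = (0.3086 − 0.1934) / 0.04193 = 2.75 g/cm³

2.75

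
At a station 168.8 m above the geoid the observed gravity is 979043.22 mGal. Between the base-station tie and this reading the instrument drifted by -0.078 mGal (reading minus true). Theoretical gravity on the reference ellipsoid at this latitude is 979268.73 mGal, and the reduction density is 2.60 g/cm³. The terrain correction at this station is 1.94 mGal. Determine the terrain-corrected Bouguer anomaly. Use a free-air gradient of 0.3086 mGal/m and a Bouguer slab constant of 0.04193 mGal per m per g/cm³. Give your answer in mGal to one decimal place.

Drift-corrected reading = 979043.22 − (-0.078) = 979043.298 mGal
Free-air correction = 0.3086 × 168.8 = 52.09 mGal
Free-air anomaly = 979043.298 − 979268.73 + (52.09) = -173.342 mGal
Bouguer slab correction = 0.04193 × 2.60 × 168.8 = 18.40 mGal
Simple Bouguer anomaly = -173.342 − (18.40) = -191.742 mGal
Complete Bouguer anomaly = -191.742 + 1.94 = -189.802 mGal

-189.8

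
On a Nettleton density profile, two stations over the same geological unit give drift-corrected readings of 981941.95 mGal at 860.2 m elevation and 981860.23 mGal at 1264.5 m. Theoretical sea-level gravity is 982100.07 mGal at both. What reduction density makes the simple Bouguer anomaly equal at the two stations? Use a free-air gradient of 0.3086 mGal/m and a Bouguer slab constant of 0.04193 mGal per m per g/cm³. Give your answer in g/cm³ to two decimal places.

Δg_obs = 981860.23 − 981941.95 = -81.72 mGal over Δh = 1264.5 − 860.2 = 404.3 m
Equal Bouguer anomalies ⇒ Δg_obs + (0.3086 − 0.04193ρ)·Δh = 0
0.3086 − 0.04193ρ = −Δg_obs/Δh = 0.20213
ρ = (0.3086 − 0.20213) / 0.04193 = 2.54 g/cm³

2.54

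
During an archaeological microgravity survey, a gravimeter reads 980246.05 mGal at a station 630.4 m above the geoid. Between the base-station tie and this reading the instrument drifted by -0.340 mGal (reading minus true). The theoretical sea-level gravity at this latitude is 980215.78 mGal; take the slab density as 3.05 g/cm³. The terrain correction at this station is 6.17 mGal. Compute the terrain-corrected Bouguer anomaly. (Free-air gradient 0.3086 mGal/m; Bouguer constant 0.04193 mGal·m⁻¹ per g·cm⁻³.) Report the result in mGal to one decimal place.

150.7

Drift-corrected reading = 980246.05 − (-0.340) = 980246.390 mGal
Free-air correction = 0.3086 × 630.4 = 194.54 mGal
Free-air anomaly = 980246.390 − 980215.78 + (194.54) = 225.150 mGal
Bouguer slab correction = 0.04193 × 3.05 × 630.4 = 80.62 mGal
Simple Bouguer anomaly = 225.150 − (80.62) = 144.530 mGal
Complete Bouguer anomaly = 144.530 + 6.17 = 150.700 mGal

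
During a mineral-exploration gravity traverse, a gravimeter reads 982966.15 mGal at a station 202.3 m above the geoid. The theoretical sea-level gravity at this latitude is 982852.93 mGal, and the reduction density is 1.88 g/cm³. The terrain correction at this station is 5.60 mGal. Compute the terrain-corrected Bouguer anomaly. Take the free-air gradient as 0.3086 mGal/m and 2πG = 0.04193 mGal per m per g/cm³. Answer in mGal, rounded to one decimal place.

165.3

Free-air correction = 0.3086 × 202.3 = 62.43 mGal
Free-air anomaly = 982966.15 − 982852.93 + (62.43) = 175.65 mGal
Bouguer slab correction = 0.04193 × 1.88 × 202.3 = 15.95 mGal
Simple Bouguer anomaly = 175.65 − (15.95) = 159.70 mGal
Complete Bouguer anomaly = 159.70 + 5.60 = 165.30 mGal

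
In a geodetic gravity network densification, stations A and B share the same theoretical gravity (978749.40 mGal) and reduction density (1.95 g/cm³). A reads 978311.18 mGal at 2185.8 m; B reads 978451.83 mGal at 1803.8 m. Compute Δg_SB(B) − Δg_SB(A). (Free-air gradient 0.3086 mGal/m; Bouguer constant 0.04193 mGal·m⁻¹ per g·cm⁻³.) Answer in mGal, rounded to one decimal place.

54.0

Δg_SB(A) = 978311.18 − 978749.40 + 0.3086×2185.8 − 0.04193×1.95×2185.8 = 57.60 mGal
Δg_SB(B) = 978451.83 − 978749.40 + 0.3086×1803.8 − 0.04193×1.95×1803.8 = 111.60 mGal
Difference = 111.60 − (57.60) = 54.00 mGal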